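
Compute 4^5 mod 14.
Use repeated squaring. Binary(5) = 101. Walk through the bits of the exponent 5 left-to-right: at each bit after the leading one, square the running value, then multiply by 4 if the bit is 1 (always reducing mod 14):
  bit 1 = 1 (leading): start with 4.
  bit 2 = 0: square 4^2 = 16 ≡ 2 (mod 14).
  bit 3 = 1: square 2^2 = 4; bit is 1, so multiply 4·4 = 16 ≡ 2 (mod 14).
Final value: 4^5 ≡ 2 (mod 14).

Final answer: 2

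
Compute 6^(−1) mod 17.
Apply the extended Euclidean algorithm to (17, 6), tracking rows (r, s, t) with s·17 + t·6 = r. Each division r_prev = q·r_cur + r_new produces the new row as (previous row) − q·(current row):
  row A: (17, 1, 0)   [1·17 + 0·6 = 17]
  row B: (6, 0, 1)   [0·17 + 1·6 = 6]
  17 = 2·6 + 5   → row C = row A − 2·row B = (5, 1, −2)   [check: 1·17 − 2·6 = 5]
  6 = 1·5 + 1   → row D = row B − 1·row C = (1, −1, 3)   [check: −1·17 + 3·6 = 1]
  5 = 5·1 + 0   → remainder 0, stop. gcd = 1 (last nonzero row D).
The gcd is 1, so 6 is invertible mod 17. The last nonzero row gives −1·17 + 3·6 = 1, so t = 3. So 6^(−1) ≡ 3 (mod 17). Verify: 6 · 3 = 18 ≡ 1 (mod 17). ✓

Final answer: 6^(−1) ≡ 3 (mod 17)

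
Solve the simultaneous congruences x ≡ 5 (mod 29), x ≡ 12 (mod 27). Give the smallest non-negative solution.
The moduli 29, 27 are pairwise coprime, so by the CRT there is a unique solution mod 29·27 = 783.
Solve by successive substitution. Start with x ≡ 5 (mod 29).
  Combine with x ≡ 12 (mod 27): write x = 5 + 29·t and require 5 + 29·t ≡ 12 (mod 27), i.e. 29·t ≡ 12 − 5 ≡ 7 (mod 27). Since 29^(−1) ≡ 14 (mod 27) (29 ≡ 2 (mod 27)), t ≡ 14·7 ≡ 17 (mod 27). So x ≡ 5 + 29·17 = 498 (mod 783).
Unique solution in [0, 783): x = 498.

Final answer: x ≡ 498 (mod 783); the representative in [0, 783) is 498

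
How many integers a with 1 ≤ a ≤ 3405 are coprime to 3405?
The number of a ∈ {1, ..., 3405} with gcd(a, 3405) = 1 is by definition Euler's totient φ(3405). φ is multiplicative, with φ(p^e) = p^e − p^(e−1). Factorise 3405 = 3 · 5 · 227. Then
  φ(3405) = (3 − 1) · (5 − 1) · (227 − 1) = 2 · 4 · 226 = 1808.
So there are 1808 such integers.

Final answer: 1808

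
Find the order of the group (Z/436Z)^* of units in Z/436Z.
|(Z/436Z)^*| = 216

(Z/436Z)^* consists of the classes a with gcd(a, 436) = 1, so its order is φ(436). φ is multiplicative, with φ(p^e) = p^e − p^(e−1). Factorise 436 = 2^2 · 109. Then
  φ(436) = (2^2 − 2^1) · (109 − 1) = 2 · 108 = 216.
Thus |(Z/436Z)^*| = 216.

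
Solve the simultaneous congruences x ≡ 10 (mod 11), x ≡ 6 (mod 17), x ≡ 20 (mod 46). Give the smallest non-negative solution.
x ≡ 6874 (mod 8602); the representative in [0, 8602) is 6874

The moduli 11, 17, 46 are pairwise coprime, so by the CRT there is a unique solution mod 11·17·46 = 8602.
Solve by successive substitution. Start with x ≡ 10 (mod 11).
  Combine with x ≡ 6 (mod 17): write x = 10 + 11·t and require 10 + 11·t ≡ 6 (mod 17), i.e. 11·t ≡ 6 − 10 ≡ 13 (mod 17). Since 11^(−1) ≡ 14 (mod 17), t ≡ 14·13 ≡ 12 (mod 17). So x ≡ 10 + 11·12 = 142 (mod 187).
  Combine with x ≡ 20 (mod 46): write x = 142 + 187·t and require 142 + 187·t ≡ 20 (mod 46), i.e. 187·t ≡ 20 − 142 ≡ 16 (mod 46). Since 187^(−1) ≡ 31 (mod 46) (187 ≡ 3 (mod 46)), t ≡ 31·16 ≡ 36 (mod 46). So x ≡ 142 + 187·36 = 6874 (mod 8602).
Unique solution in [0, 8602): x = 6874.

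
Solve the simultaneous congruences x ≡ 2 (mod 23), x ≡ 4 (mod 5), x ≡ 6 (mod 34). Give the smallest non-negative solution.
The moduli 23, 5, 34 are pairwise coprime, so by the CRT there is a unique solution mod 23·5·34 = 3910.
Solve by successive substitution. Start with x ≡ 2 (mod 23).
  Combine with x ≡ 4 (mod 5): write x = 2 + 23·t and require 2 + 23·t ≡ 4 (mod 5), i.e. 23·t ≡ 4 − 2 ≡ 2 (mod 5). Since 23^(−1) ≡ 2 (mod 5) (23 ≡ 3 (mod 5)), t ≡ 2·2 ≡ 4 (mod 5). So x ≡ 2 + 23·4 = 94 (mod 115).
  Combine with x ≡ 6 (mod 34): write x = 94 + 115·t and require 94 + 115·t ≡ 6 (mod 34), i.e. 115·t ≡ 6 − 94 ≡ 14 (mod 34). Since 115^(−1) ≡ 21 (mod 34) (115 ≡ 13 (mod 34)), t ≡ 21·14 ≡ 22 (mod 34). So x ≡ 94 + 115·22 = 2624 (mod 3910).
Unique solution in [0, 3910): x = 2624.

Final answer: x ≡ 2624 (mod 3910); the representative in [0, 3910) is 2624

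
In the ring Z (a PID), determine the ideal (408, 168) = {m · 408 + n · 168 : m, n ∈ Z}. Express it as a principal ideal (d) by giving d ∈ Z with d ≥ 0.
In the PID Z, (a, b) is generated by gcd(a, b). Compute gcd(408, 168) with the extended Euclidean algorithm, tracking rows (r, s, t) with s·408 + t·168 = r:
  row A: (408, 1, 0)   [1·408 + 0·168 = 408]
  row B: (168, 0, 1)   [0·408 + 1·168 = 168]
  408 = 2·168 + 72   → row C = row A − 2·row B = (72, 1, −2)   [check: 1·408 − 2·168 = 72]
  168 = 2·72 + 24   → row D = row B − 2·row C = (24, −2, 5)   [check: −2·408 + 5·168 = 24]
  72 = 3·24 + 0   → remainder 0, stop. gcd = 24 (last nonzero row D).
So gcd(408, 168) = 24, with Bézout identity −2·408 + 5·168 = 24. Containment (⊇): the Bézout identity exhibits 24 as an element of (408, 168), giving (24) ⊆ (408, 168). Containment (⊆): since 24 | 408 and 24 | 168 (408 = 24·17, 168 = 24·7), every Z-linear combination of 408 and 168 is divisible by 24, so (408, 168) ⊆ (24). Therefore (408, 168) = (24), d = 24.

Final answer: (408, 168) = (24); d = 24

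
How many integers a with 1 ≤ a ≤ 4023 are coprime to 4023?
2664

The number of a ∈ {1, ..., 4023} with gcd(a, 4023) = 1 is by definition Euler's totient φ(4023). φ is multiplicative, with φ(p^e) = p^e − p^(e−1). Factorise 4023 = 3^3 · 149. Then
  φ(4023) = (3^3 − 3^2) · (149 − 1) = 18 · 148 = 2664.
So there are 2664 such integers.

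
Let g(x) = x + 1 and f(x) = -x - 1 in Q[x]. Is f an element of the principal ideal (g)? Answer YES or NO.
In Q[x] the ideal (g) consists of all multiples of g, so f ∈ (g) iff g | f, i.e. iff the remainder of f on division by g is 0. Divide f by g (g is monic, so eliminate the leading term of the running remainder at each step):
  leading term -x: subtract (-1)·g(x) = -x - 1, leaving 0
The remainder is 0, so f(x) = g(x) · h(x) with h(x) = -1. Hence g | f, i.e. f ∈ (g).

Final answer: YES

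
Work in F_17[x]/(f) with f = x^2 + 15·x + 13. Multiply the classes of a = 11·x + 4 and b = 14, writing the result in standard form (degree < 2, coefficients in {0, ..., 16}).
a · b ≡ x + 5 (mod f(x))

Multiply as integer polynomials: a · b = 154·x + 56. Reducing coefficients mod 17: a · b ≡ x + 5. This already has degree < 2, so no reduction by f is needed. Hence a · b ≡ x + 5 in F_17[x]/(f).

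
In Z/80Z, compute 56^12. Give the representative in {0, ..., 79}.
16

Use repeated squaring. Binary(12) = 1100. Walk through the bits of the exponent 12 left-to-right: at each bit after the leading one, square the running value, then multiply by 56 if the bit is 1 (always reducing mod 80):
  bit 1 = 1 (leading): start with 56.
  bit 2 = 1: square 56^2 = 3136 ≡ 16; bit is 1, so multiply 16·56 = 896 ≡ 16 (mod 80).
  bit 3 = 0: square 16^2 = 256 ≡ 16 (mod 80).
  bit 4 = 0: square 16^2 = 256 ≡ 16 (mod 80).
Final value: 56^12 ≡ 16 (mod 80).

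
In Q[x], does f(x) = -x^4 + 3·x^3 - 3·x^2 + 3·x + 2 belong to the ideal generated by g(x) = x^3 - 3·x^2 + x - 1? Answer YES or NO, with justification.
NO

In Q[x] the ideal (g) consists of all multiples of g, so f ∈ (g) iff g | f, i.e. iff the remainder of f on division by g is 0. Divide f by g (g is monic, so eliminate the leading term of the running remainder at each step):
  leading term -x^4: subtract (-x)·g(x) = -x^4 + 3·x^3 - x^2 + x, leaving -2·x^2 + 2·x + 2
The remainder r(x) = -2·x^2 + 2·x + 2 ≠ 0 (and deg r < deg g), so g ∤ f, i.e. f ∉ (g).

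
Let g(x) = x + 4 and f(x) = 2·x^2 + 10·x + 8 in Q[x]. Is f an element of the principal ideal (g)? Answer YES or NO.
YES

In Q[x] the ideal (g) consists of all multiples of g, so f ∈ (g) iff g | f, i.e. iff the remainder of f on division by g is 0. Divide f by g (g is monic, so eliminate the leading term of the running remainder at each step):
  leading term 2·x^2: subtract (2·x)·g(x) = 2·x^2 + 8·x, leaving 2·x + 8
  leading term 2·x: subtract (2)·g(x) = 2·x + 8, leaving 0
The remainder is 0, so f(x) = g(x) · h(x) with h(x) = 2·x + 2. Hence g | f, i.e. f ∈ (g).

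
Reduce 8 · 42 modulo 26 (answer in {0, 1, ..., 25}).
Reduce the factors first: 42 ≡ 16 (mod 26), so 8 · 42 ≡ 8 · 16 (mod 26). 8 · 16 = 128. Dividing by 26: 128 = 4·26 + 24. So (8 · 42) mod 26 = 24.

Final answer: 24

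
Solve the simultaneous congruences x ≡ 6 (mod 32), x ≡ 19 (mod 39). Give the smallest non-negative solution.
x ≡ 838 (mod 1248); the representative in [0, 1248) is 838

The moduli 32, 39 are pairwise coprime, so by the CRT there is a unique solution mod 32·39 = 1248.
Solve by successive substitution. Start with x ≡ 6 (mod 32).
  Combine with x ≡ 19 (mod 39): write x = 6 + 32·t and require 6 + 32·t ≡ 19 (mod 39), i.e. 32·t ≡ 19 − 6 ≡ 13 (mod 39). Since 32^(−1) ≡ 11 (mod 39), t ≡ 11·13 ≡ 26 (mod 39). So x ≡ 6 + 32·26 = 838 (mod 1248).
Unique solution in [0, 1248): x = 838.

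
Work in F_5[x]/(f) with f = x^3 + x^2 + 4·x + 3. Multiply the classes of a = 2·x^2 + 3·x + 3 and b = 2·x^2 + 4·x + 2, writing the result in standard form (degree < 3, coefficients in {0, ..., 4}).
Multiply as integer polynomials: a · b = 4·x^4 + 14·x^3 + 22·x^2 + 18·x + 6. Reducing coefficients mod 5: a · b ≡ 4·x^4 + 4·x^3 + 2·x^2 + 3·x + 1. Now divide by f(x) = x^3 + x^2 + 4·x + 3 in F_5[x], eliminating the leading term at each step:
  leading term 4·x^4: subtract (4·x)·f(x) = 4·x^4 + 4·x^3 + x^2 + 2·x, leaving x^2 + x + 1 (coefficients mod 5)
The degree is now < 3, so this is the remainder. Hence a · b ≡ x^2 + x + 1 in F_5[x]/(f).

Final answer: a · b ≡ x^2 + x + 1 (mod f(x))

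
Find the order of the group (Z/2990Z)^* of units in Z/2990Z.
|(Z/2990Z)^*| = 1056

(Z/2990Z)^* consists of the classes a with gcd(a, 2990) = 1, so its order is φ(2990). φ is multiplicative, with φ(p^e) = p^e − p^(e−1). Factorise 2990 = 2 · 5 · 13 · 23. Then
  φ(2990) = (2 − 1) · (5 − 1) · (13 − 1) · (23 − 1) = 1 · 4 · 12 · 22 = 1056.
Thus |(Z/2990Z)^*| = 1056.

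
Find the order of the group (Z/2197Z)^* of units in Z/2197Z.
|(Z/2197Z)^*| = 2028

(Z/2197Z)^* consists of the classes a with gcd(a, 2197) = 1, so its order is φ(2197). φ is multiplicative, with φ(p^e) = p^e − p^(e−1). Factorise 2197 = 13^3. Then
  φ(2197) = (13^3 − 13^2) = 2028 = 2028.
Thus |(Z/2197Z)^*| = 2028.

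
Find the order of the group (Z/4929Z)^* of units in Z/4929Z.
|(Z/4929Z)^*| = 3120

(Z/4929Z)^* consists of the classes a with gcd(a, 4929) = 1, so its order is φ(4929). φ is multiplicative, with φ(p^e) = p^e − p^(e−1). Factorise 4929 = 3 · 31 · 53. Then
  φ(4929) = (3 − 1) · (31 − 1) · (53 − 1) = 2 · 30 · 52 = 3120.
Thus |(Z/4929Z)^*| = 3120.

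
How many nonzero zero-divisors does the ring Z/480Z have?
In Z/480Z each nonzero element is either a unit (gcd with 480 is 1) or a zero-divisor (gcd > 1). The number of units is φ(480): factorise 480 = 2^5 · 3 · 5, so φ(480) = (2^5 − 2^4) · (3 − 1) · (5 − 1) = 16 · 2 · 4 = 128. The nonzero elements number 480 − 1 = 479. Hence the nonzero zero-divisors number 479 − 128 = 351.

Final answer: Z/480Z has 351 nonzero zero-divisors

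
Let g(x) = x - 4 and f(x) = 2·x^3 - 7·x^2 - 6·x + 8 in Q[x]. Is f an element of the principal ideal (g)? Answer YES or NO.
YES

In Q[x] the ideal (g) consists of all multiples of g, so f ∈ (g) iff g | f, i.e. iff the remainder of f on division by g is 0. Divide f by g (g is monic, so eliminate the leading term of the running remainder at each step):
  leading term 2·x^3: subtract (2·x^2)·g(x) = 2·x^3 - 8·x^2, leaving x^2 - 6·x + 8
  leading term x^2: subtract (x)·g(x) = x^2 - 4·x, leaving 8 - 2·x
  leading term -2·x: subtract (-2)·g(x) = 8 - 2·x, leaving 0
The remainder is 0, so f(x) = g(x) · h(x) with h(x) = 2·x^2 + x - 2. Hence g | f, i.e. f ∈ (g).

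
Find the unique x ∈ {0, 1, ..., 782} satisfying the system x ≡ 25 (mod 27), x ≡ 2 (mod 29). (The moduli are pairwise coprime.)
x ≡ 727 (mod 783); the representative in [0, 783) is 727

The moduli 27, 29 are pairwise coprime, so by the CRT there is a unique solution mod 27·29 = 783.
Solve by successive substitution. Start with x ≡ 25 (mod 27).
  Combine with x ≡ 2 (mod 29): write x = 25 + 27·t and require 25 + 27·t ≡ 2 (mod 29), i.e. 27·t ≡ 2 − 25 ≡ 6 (mod 29). Since 27^(−1) ≡ 14 (mod 29), t ≡ 14·6 ≡ 26 (mod 29). So x ≡ 25 + 27·26 = 727 (mod 783).
Unique solution in [0, 783): x = 727.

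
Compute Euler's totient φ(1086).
φ(1086) = 360

φ is multiplicative, with φ(p^e) = p^e − p^(e−1). Factorise 1086 = 2 · 3 · 181. Then
  φ(1086) = (2 − 1) · (3 − 1) · (181 − 1) = 1 · 2 · 180 = 360.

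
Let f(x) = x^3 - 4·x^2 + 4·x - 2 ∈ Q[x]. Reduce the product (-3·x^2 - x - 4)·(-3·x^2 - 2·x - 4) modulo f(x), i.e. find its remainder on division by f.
a · b ≡ 170·x^2 - 150·x + 106 (mod f(x))

First multiply in Q[x] without reducing: a · b = 9·x^4 + 9·x^3 + 26·x^2 + 12·x + 16. Now divide by f(x) = x^3 - 4·x^2 + 4·x - 2, eliminating the leading term at each step:
  leading term 9·x^4: subtract (9·x)·f(x) = 9·x^4 - 36·x^3 + 36·x^2 - 18·x, leaving 45·x^3 - 10·x^2 + 30·x + 16
  leading term 45·x^3: subtract (45)·f(x) = 45·x^3 - 180·x^2 + 180·x - 90, leaving 170·x^2 - 150·x + 106
The degree is now < 3, so this is the remainder. Hence a · b ≡ 170·x^2 - 150·x + 106 in Q[x]/(f).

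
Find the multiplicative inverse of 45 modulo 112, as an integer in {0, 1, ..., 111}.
45^(−1) ≡ 5 (mod 112)

Apply the extended Euclidean algorithm to (112, 45), tracking rows (r, s, t) with s·112 + t·45 = r. Each division r_prev = q·r_cur + r_new produces the new row as (previous row) − q·(current row):
  row A: (112, 1, 0)   [1·112 + 0·45 = 112]
  row B: (45, 0, 1)   [0·112 + 1·45 = 45]
  112 = 2·45 + 22   → row C = row A − 2·row B = (22, 1, −2)   [check: 1·112 − 2·45 = 22]
  45 = 2·22 + 1   → row D = row B − 2·row C = (1, −2, 5)   [check: −2·112 + 5·45 = 1]
  22 = 22·1 + 0   → remainder 0, stop. gcd = 1 (last nonzero row D).
The gcd is 1, so 45 is invertible mod 112. The last nonzero row gives −2·112 + 5·45 = 1, so t = 5. So 45^(−1) ≡ 5 (mod 112). Verify: 45 · 5 = 225 ≡ 1 (mod 112). ✓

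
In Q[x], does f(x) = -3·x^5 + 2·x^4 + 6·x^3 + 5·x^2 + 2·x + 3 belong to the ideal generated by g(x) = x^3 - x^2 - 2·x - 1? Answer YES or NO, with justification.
In Q[x] the ideal (g) consists of all multiples of g, so f ∈ (g) iff g | f, i.e. iff the remainder of f on division by g is 0. Divide f by g (g is monic, so eliminate the leading term of the running remainder at each step):
  leading term -3·x^5: subtract (-3·x^2)·g(x) = -3·x^5 + 3·x^4 + 6·x^3 + 3·x^2, leaving -x^4 + 2·x^2 + 2·x + 3
  leading term -x^4: subtract (-x)·g(x) = -x^4 + x^3 + 2·x^2 + x, leaving -x^3 + x + 3
  leading term -x^3: subtract (-1)·g(x) = -x^3 + x^2 + 2·x + 1, leaving -x^2 - x + 2
The remainder r(x) = -x^2 - x + 2 ≠ 0 (and deg r < deg g), so g ∤ f, i.e. f ∉ (g).

Final answer: NO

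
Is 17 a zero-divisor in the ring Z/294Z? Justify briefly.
NO

gcd(17, 294) = 1, so 17 is a unit in Z/294Z (it has a multiplicative inverse). A unit cannot be a zero-divisor: if 17·b ≡ 0 then multiplying both sides by 17^(−1) gives b ≡ 0. So 17 is not a zero-divisor.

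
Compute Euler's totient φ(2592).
φ(2592) = 864

φ is multiplicative, with φ(p^e) = p^e − p^(e−1). Factorise 2592 = 2^5 · 3^4. Then
  φ(2592) = (2^5 − 2^4) · (3^4 − 3^3) = 16 · 54 = 864.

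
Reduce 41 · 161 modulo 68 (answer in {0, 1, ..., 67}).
Reduce the factors first: 161 ≡ 25 (mod 68), so 41 · 161 ≡ 41 · 25 (mod 68). 41 · 25 = 1025. Dividing by 68: 1025 = 15·68 + 5. So (41 · 161) mod 68 = 5.

Final answer: 5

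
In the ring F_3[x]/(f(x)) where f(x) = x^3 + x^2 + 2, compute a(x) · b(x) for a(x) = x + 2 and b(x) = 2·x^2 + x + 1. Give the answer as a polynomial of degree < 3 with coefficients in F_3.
Multiply as integer polynomials: a · b = 2·x^3 + 5·x^2 + 3·x + 2. Reducing coefficients mod 3: a · b ≡ 2·x^3 + 2·x^2 + 2. Now divide by f(x) = x^3 + x^2 + 2 in F_3[x], eliminating the leading term at each step:
  leading term 2·x^3: subtract (2)·f(x) = 2·x^3 + 2·x^2 + 1, leaving 1 (coefficients mod 3)
The degree is now < 3, so this is the remainder. Hence a · b ≡ 1 in F_3[x]/(f).

Final answer: a · b ≡ 1 (mod f(x))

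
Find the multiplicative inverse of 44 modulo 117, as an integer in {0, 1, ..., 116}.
44^(−1) ≡ 8 (mod 117)

Apply the extended Euclidean algorithm to (117, 44), tracking rows (r, s, t) with s·117 + t·44 = r. Each division r_prev = q·r_cur + r_new produces the new row as (previous row) − q·(current row):
  row A: (117, 1, 0)   [1·117 + 0·44 = 117]
  row B: (44, 0, 1)   [0·117 + 1·44 = 44]
  117 = 2·44 + 29   → row C = row A − 2·row B = (29, 1, −2)   [check: 1·117 − 2·44 = 29]
  44 = 1·29 + 15   → row D = row B − 1·row C = (15, −1, 3)   [check: −1·117 + 3·44 = 15]
  29 = 1·15 + 14   → row E = row C − 1·row D = (14, 2, −5)   [check: 2·117 − 5·44 = 14]
  15 = 1·14 + 1   → row F = row D − 1·row E = (1, −3, 8)   [check: −3·117 + 8·44 = 1]
  14 = 14·1 + 0   → remainder 0, stop. gcd = 1 (last nonzero row F).
The gcd is 1, so 44 is invertible mod 117. The last nonzero row gives −3·117 + 8·44 = 1, so t = 8. So 44^(−1) ≡ 8 (mod 117). Verify: 44 · 8 = 352 ≡ 1 (mod 117). ✓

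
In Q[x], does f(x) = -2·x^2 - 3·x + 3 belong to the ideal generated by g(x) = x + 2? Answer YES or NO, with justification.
NO

In Q[x] the ideal (g) consists of all multiples of g, so f ∈ (g) iff g | f, i.e. iff the remainder of f on division by g is 0. Divide f by g (g is monic, so eliminate the leading term of the running remainder at each step):
  leading term -2·x^2: subtract (-2·x)·g(x) = -2·x^2 - 4·x, leaving x + 3
  leading term x: subtract (1)·g(x) = x + 2, leaving 1
The remainder r(x) = 1 ≠ 0 (and deg r < deg g), so g ∤ f, i.e. f ∉ (g).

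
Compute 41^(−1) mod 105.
Apply the extended Euclidean algorithm to (105, 41), tracking rows (r, s, t) with s·105 + t·41 = r. Each division r_prev = q·r_cur + r_new produces the new row as (previous row) − q·(current row):
  row A: (105, 1, 0)   [1·105 + 0·41 = 105]
  row B: (41, 0, 1)   [0·105 + 1·41 = 41]
  105 = 2·41 + 23   → row C = row A − 2·row B = (23, 1, −2)   [check: 1·105 − 2·41 = 23]
  41 = 1·23 + 18   → row D = row B − 1·row C = (18, −1, 3)   [check: −1·105 + 3·41 = 18]
  23 = 1·18 + 5   → row E = row C − 1·row D = (5, 2, −5)   [check: 2·105 − 5·41 = 5]
  18 = 3·5 + 3   → row F = row D − 3·row E = (3, −7, 18)   [check: −7·105 + 18·41 = 3]
  5 = 1·3 + 2   → row G = row E − 1·row F = (2, 9, −23)   [check: 9·105 − 23·41 = 2]
  3 = 1·2 + 1   → row H = row F − 1·row G = (1, −16, 41)   [check: −16·105 + 41·41 = 1]
  2 = 2·1 + 0   → remainder 0, stop. gcd = 1 (last nonzero row H).
The gcd is 1, so 41 is invertible mod 105. The last nonzero row gives −16·105 + 41·41 = 1, so t = 41. So 41^(−1) ≡ 41 (mod 105). Verify: 41 · 41 = 1681 ≡ 1 (mod 105). ✓

Final answer: 41^(−1) ≡ 41 (mod 105)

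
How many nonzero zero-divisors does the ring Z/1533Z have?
Z/1533Z has 668 nonzero zero-divisors

In Z/1533Z each nonzero element is either a unit (gcd with 1533 is 1) or a zero-divisor (gcd > 1). The number of units is φ(1533): factorise 1533 = 3 · 7 · 73, so φ(1533) = (3 − 1) · (7 − 1) · (73 − 1) = 2 · 6 · 72 = 864. The nonzero elements number 1533 − 1 = 1532. Hence the nonzero zero-divisors number 1532 − 864 = 668.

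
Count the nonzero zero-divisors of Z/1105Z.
Z/1105Z has 336 nonzero zero-divisors

In Z/1105Z each nonzero element is either a unit (gcd with 1105 is 1) or a zero-divisor (gcd > 1). The number of units is φ(1105): factorise 1105 = 5 · 13 · 17, so φ(1105) = (5 − 1) · (13 − 1) · (17 − 1) = 4 · 12 · 16 = 768. The nonzero elements number 1105 − 1 = 1104. Hence the nonzero zero-divisors number 1104 − 768 = 336.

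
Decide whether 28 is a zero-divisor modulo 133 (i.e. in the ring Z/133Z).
YES

gcd(28, 133) = 7 > 1, so 28 is not a unit in Z/133Z. In Z/nZ every nonzero non-unit is a zero-divisor: explicitly, take b = 133/gcd = 19 ≠ 0 (mod 133); then 28·19 = 532 = 4·133, i.e. 28·19 ≡ 0 (mod 133). So 28 is a zero-divisor.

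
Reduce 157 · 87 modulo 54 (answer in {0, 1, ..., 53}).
51

Reduce the factors first: 157 ≡ 49, 87 ≡ 33 (mod 54), so 157 · 87 ≡ 49 · 33 (mod 54). 49 · 33 = 1617. Dividing by 54: 1617 = 29·54 + 51. So (157 · 87) mod 54 = 51.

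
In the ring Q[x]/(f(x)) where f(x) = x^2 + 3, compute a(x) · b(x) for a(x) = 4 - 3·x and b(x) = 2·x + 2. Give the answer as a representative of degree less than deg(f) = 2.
First multiply in Q[x] without reducing: a · b = -6·x^2 + 2·x + 8. Now divide by f(x) = x^2 + 3, eliminating the leading term at each step:
  leading term -6·x^2: subtract (-6)·f(x) = -6·x^2 - 18, leaving 2·x + 26
The degree is now < 2, so this is the remainder. Hence a · b ≡ 2·x + 26 in Q[x]/(f).

Final answer: a · b ≡ 2·x + 26 (mod f(x))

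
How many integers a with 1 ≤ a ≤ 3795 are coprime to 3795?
The number of a ∈ {1, ..., 3795} with gcd(a, 3795) = 1 is by definition Euler's totient φ(3795). φ is multiplicative, with φ(p^e) = p^e − p^(e−1). Factorise 3795 = 3 · 5 · 11 · 23. Then
  φ(3795) = (3 − 1) · (5 − 1) · (11 − 1) · (23 − 1) = 2 · 4 · 10 · 22 = 1760.
So there are 1760 such integers.

Final answer: 1760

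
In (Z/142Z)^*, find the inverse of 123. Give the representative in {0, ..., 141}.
Apply the extended Euclidean algorithm to (142, 123), tracking rows (r, s, t) with s·142 + t·123 = r. Each division r_prev = q·r_cur + r_new produces the new row as (previous row) − q·(current row):
  row A: (142, 1, 0)   [1·142 + 0·123 = 142]
  row B: (123, 0, 1)   [0·142 + 1·123 = 123]
  142 = 1·123 + 19   → row C = row A − 1·row B = (19, 1, −1)   [check: 1·142 − 1·123 = 19]
  123 = 6·19 + 9   → row D = row B − 6·row C = (9, −6, 7)   [check: −6·142 + 7·123 = 9]
  19 = 2·9 + 1   → row E = row C − 2·row D = (1, 13, −15)   [check: 13·142 − 15·123 = 1]
  9 = 9·1 + 0   → remainder 0, stop. gcd = 1 (last nonzero row E).
The gcd is 1, so 123 is invertible mod 142. The last nonzero row gives 13·142 − 15·123 = 1, so t = −15. So 123^(−1) ≡ −15 ≡ 127 (mod 142). Verify: 123 · 127 = 15621 ≡ 1 (mod 142). ✓

Final answer: 123^(−1) ≡ 127 (mod 142)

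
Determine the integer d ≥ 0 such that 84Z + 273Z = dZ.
In the PID Z, (a, b) is generated by gcd(a, b). Compute gcd(273, 84) with the extended Euclidean algorithm, tracking rows (r, s, t) with s·273 + t·84 = r:
  row A: (273, 1, 0)   [1·273 + 0·84 = 273]
  row B: (84, 0, 1)   [0·273 + 1·84 = 84]
  273 = 3·84 + 21   → row C = row A − 3·row B = (21, 1, −3)   [check: 1·273 − 3·84 = 21]
  84 = 4·21 + 0   → remainder 0, stop. gcd = 21 (last nonzero row C).
So gcd(84, 273) = 21, with Bézout identity 1·273 − 3·84 = 21. Containment (⊇): the Bézout identity exhibits 21 as an element of (84, 273), giving (21) ⊆ (84, 273). Containment (⊆): since 21 | 84 and 21 | 273 (84 = 21·4, 273 = 21·13), every Z-linear combination of 84 and 273 is divisible by 21, so (84, 273) ⊆ (21). Therefore (84, 273) = (21), d = 21.

Final answer: (84, 273) = (21); d = 21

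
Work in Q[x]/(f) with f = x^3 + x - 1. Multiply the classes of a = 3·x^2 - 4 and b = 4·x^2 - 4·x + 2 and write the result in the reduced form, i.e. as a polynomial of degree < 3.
First multiply in Q[x] without reducing: a · b = 12·x^4 - 12·x^3 - 10·x^2 + 16·x - 8. Now divide by f(x) = x^3 + x - 1, eliminating the leading term at each step:
  leading term 12·x^4: subtract (12·x)·f(x) = 12·x^4 + 12·x^2 - 12·x, leaving -12·x^3 - 22·x^2 + 28·x - 8
  leading term -12·x^3: subtract (-12)·f(x) = -12·x^3 - 12·x + 12, leaving -22·x^2 + 40·x - 20
The degree is now < 3, so this is the remainder. Hence a · b ≡ -22·x^2 + 40·x - 20 in Q[x]/(f).

Final answer: a · b ≡ -22·x^2 + 40·x - 20 (mod f(x))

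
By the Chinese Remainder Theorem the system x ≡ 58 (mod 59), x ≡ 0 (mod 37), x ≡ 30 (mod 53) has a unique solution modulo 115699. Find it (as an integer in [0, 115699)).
The moduli 59, 37, 53 are pairwise coprime, so by the CRT there is a unique solution mod 59·37·53 = 115699.
Solve by successive substitution. Start with x ≡ 58 (mod 59).
  Combine with x ≡ 0 (mod 37): write x = 58 + 59·t and require 58 + 59·t ≡ 0 (mod 37), i.e. 59·t ≡ 0 − 58 ≡ 16 (mod 37). Since 59^(−1) ≡ 32 (mod 37) (59 ≡ 22 (mod 37)), t ≡ 32·16 ≡ 31 (mod 37). So x ≡ 58 + 59·31 = 1887 (mod 2183).
  Combine with x ≡ 30 (mod 53): write x = 1887 + 2183·t and require 1887 + 2183·t ≡ 30 (mod 53), i.e. 2183·t ≡ 30 − 1887 ≡ 51 (mod 53). Since 2183^(−1) ≡ 16 (mod 53) (2183 ≡ 10 (mod 53)), t ≡ 16·51 ≡ 21 (mod 53). So x ≡ 1887 + 2183·21 = 47730 (mod 115699).
Unique solution in [0, 115699): x = 47730.

Final answer: x ≡ 47730 (mod 115699); the representative in [0, 115699) is 47730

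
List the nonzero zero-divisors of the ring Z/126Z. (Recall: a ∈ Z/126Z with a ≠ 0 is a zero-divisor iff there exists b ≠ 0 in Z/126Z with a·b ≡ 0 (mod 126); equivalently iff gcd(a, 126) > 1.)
nonzero zero-divisors of Z/126Z = {2, 3, 4, 6, 7, 8, 9, 10, 12, 14, 15, 16, 18, 20, 21, 22, 24, 26, 27, 28, 30, 32, 33, 34, 35, 36, 38, 39, 40, 42, 44, 45, 46, 48, 49, 50, 51, 52, 54, 56, 57, 58, 60, 62, 63, 64, 66, 68, 69, 70, 72, 74, 75, 76, 77, 78, 80, 81, 82, 84, 86, 87, 88, 90, 91, 92, 93, 94, 96, 98, 99, 100, 102, 104, 105, 106, 108, 110, 111, 112, 114, 116, 117, 118, 119, 120, 122, 123, 124}

An element a ∈ Z/126Z (with a ≠ 0) is a zero-divisor iff gcd(a, 126) > 1 (because a is a unit precisely when gcd(a, n) = 1, and in Z/nZ every nonzero, non-unit element is a zero-divisor). Scan a = 1, ..., 125 and keep those with gcd(a, 126) > 1:
  gcd(2, 126) = 2, gcd(3, 126) = 3, gcd(4, 126) = 2, gcd(6, 126) = 6, gcd(7, 126) = 7, gcd(8, 126) = 2, gcd(9, 126) = 9, gcd(10, 126) = 2, gcd(12, 126) = 6, gcd(14, 126) = 14, gcd(15, 126) = 3, gcd(16, 126) = 2, gcd(18, 126) = 18, gcd(20, 126) = 2, gcd(21, 126) = 21, gcd(22, 126) = 2, gcd(24, 126) = 6, gcd(26, 126) = 2, gcd(27, 126) = 9, gcd(28, 126) = 14, gcd(30, 126) = 6, gcd(32, 126) = 2, gcd(33, 126) = 3, gcd(34, 126) = 2, gcd(35, 126) = 7, gcd(36, 126) = 18, gcd(38, 126) = 2, gcd(39, 126) = 3, gcd(40, 126) = 2, gcd(42, 126) = 42, gcd(44, 126) = 2, gcd(45, 126) = 9, gcd(46, 126) = 2, gcd(48, 126) = 6, gcd(49, 126) = 7, gcd(50, 126) = 2, gcd(51, 126) = 3, gcd(52, 126) = 2, gcd(54, 126) = 18, gcd(56, 126) = 14, gcd(57, 126) = 3, gcd(58, 126) = 2, gcd(60, 126) = 6, gcd(62, 126) = 2, gcd(63, 126) = 63, gcd(64, 126) = 2, gcd(66, 126) = 6, gcd(68, 126) = 2, gcd(69, 126) = 3, gcd(70, 126) = 14, gcd(72, 126) = 18, gcd(74, 126) = 2, gcd(75, 126) = 3, gcd(76, 126) = 2, gcd(77, 126) = 7, gcd(78, 126) = 6, gcd(80, 126) = 2, gcd(81, 126) = 9, gcd(82, 126) = 2, gcd(84, 126) = 42, gcd(86, 126) = 2, gcd(87, 126) = 3, gcd(88, 126) = 2, gcd(90, 126) = 18, gcd(91, 126) = 7, gcd(92, 126) = 2, gcd(93, 126) = 3, gcd(94, 126) = 2, gcd(96, 126) = 6, gcd(98, 126) = 14, gcd(99, 126) = 9, gcd(100, 126) = 2, gcd(102, 126) = 6, gcd(104, 126) = 2, gcd(105, 126) = 21, gcd(106, 126) = 2, gcd(108, 126) = 18, gcd(110, 126) = 2, gcd(111, 126) = 3, gcd(112, 126) = 14, gcd(114, 126) = 6, gcd(116, 126) = 2, gcd(117, 126) = 9, gcd(118, 126) = 2, gcd(119, 126) = 7, gcd(120, 126) = 6, gcd(122, 126) = 2, gcd(123, 126) = 3, gcd(124, 126) = 2.
All other a ∈ {1, ..., 125} have gcd(a, 126) = 1 and are units. So the nonzero zero-divisors are exactly the 89 values of a appearing in this scan.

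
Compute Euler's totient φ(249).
φ(249) = 164

φ is multiplicative, with φ(p^e) = p^e − p^(e−1). Factorise 249 = 3 · 83. Then
  φ(249) = (3 − 1) · (83 − 1) = 2 · 82 = 164.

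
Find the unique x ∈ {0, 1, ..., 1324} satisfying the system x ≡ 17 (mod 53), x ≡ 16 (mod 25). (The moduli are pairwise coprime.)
x ≡ 441 (mod 1325); the representative in [0, 1325) is 441

The moduli 53, 25 are pairwise coprime, so by the CRT there is a unique solution mod 53·25 = 1325.
Solve by successive substitution. Start with x ≡ 17 (mod 53).
  Combine with x ≡ 16 (mod 25): write x = 17 + 53·t and require 17 + 53·t ≡ 16 (mod 25), i.e. 53·t ≡ 16 − 17 ≡ 24 (mod 25). Since 53^(−1) ≡ 17 (mod 25) (53 ≡ 3 (mod 25)), t ≡ 17·24 ≡ 8 (mod 25). So x ≡ 17 + 53·8 = 441 (mod 1325).
Unique solution in [0, 1325): x = 441.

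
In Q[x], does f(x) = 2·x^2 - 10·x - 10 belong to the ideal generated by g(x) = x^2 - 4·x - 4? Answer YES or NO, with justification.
NO

In Q[x] the ideal (g) consists of all multiples of g, so f ∈ (g) iff g | f, i.e. iff the remainder of f on division by g is 0. Divide f by g (g is monic, so eliminate the leading term of the running remainder at each step):
  leading term 2·x^2: subtract (2)·g(x) = 2·x^2 - 8·x - 8, leaving -2·x - 2
The remainder r(x) = -2·x - 2 ≠ 0 (and deg r < deg g), so g ∤ f, i.e. f ∉ (g).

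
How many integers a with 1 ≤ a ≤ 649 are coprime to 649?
580

The number of a ∈ {1, ..., 649} with gcd(a, 649) = 1 is by definition Euler's totient φ(649). φ is multiplicative, with φ(p^e) = p^e − p^(e−1). Factorise 649 = 11 · 59. Then
  φ(649) = (11 − 1) · (59 − 1) = 10 · 58 = 580.
So there are 580 such integers.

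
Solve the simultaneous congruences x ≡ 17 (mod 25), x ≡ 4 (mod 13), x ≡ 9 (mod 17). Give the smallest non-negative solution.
The moduli 25, 13, 17 are pairwise coprime, so by the CRT there is a unique solution mod 25·13·17 = 5525.
Solve by successive substitution. Start with x ≡ 17 (mod 25).
  Combine with x ≡ 4 (mod 13): write x = 17 + 25·t and require 17 + 25·t ≡ 4 (mod 13), i.e. 25·t ≡ 4 − 17 ≡ 0 (mod 13). Since 25^(−1) ≡ 12 (mod 13) (25 ≡ 12 (mod 13)), t ≡ 12·0 ≡ 0 (mod 13). So x ≡ 17 + 25·0 = 17 (mod 325).
  Combine with x ≡ 9 (mod 17): write x = 17 + 325·t and require 17 + 325·t ≡ 9 (mod 17), i.e. 325·t ≡ 9 − 17 ≡ 9 (mod 17). Since 325^(−1) ≡ 9 (mod 17) (325 ≡ 2 (mod 17)), t ≡ 9·9 ≡ 13 (mod 17). So x ≡ 17 + 325·13 = 4242 (mod 5525).
Unique solution in [0, 5525): x = 4242.

Final answer: x ≡ 4242 (mod 5525); the representative in [0, 5525) is 4242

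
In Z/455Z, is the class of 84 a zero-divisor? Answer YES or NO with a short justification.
gcd(84, 455) = 7 > 1, so 84 is not a unit in Z/455Z. In Z/nZ every nonzero non-unit is a zero-divisor: explicitly, take b = 455/gcd = 65 ≠ 0 (mod 455); then 84·65 = 5460 = 12·455, i.e. 84·65 ≡ 0 (mod 455). So 84 is a zero-divisor.

Final answer: YES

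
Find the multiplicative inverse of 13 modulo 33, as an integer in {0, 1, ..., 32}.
Apply the extended Euclidean algorithm to (33, 13), tracking rows (r, s, t) with s·33 + t·13 = r. Each division r_prev = q·r_cur + r_new produces the new row as (previous row) − q·(current row):
  row A: (33, 1, 0)   [1·33 + 0·13 = 33]
  row B: (13, 0, 1)   [0·33 + 1·13 = 13]
  33 = 2·13 + 7   → row C = row A − 2·row B = (7, 1, −2)   [check: 1·33 − 2·13 = 7]
  13 = 1·7 + 6   → row D = row B − 1·row C = (6, −1, 3)   [check: −1·33 + 3·13 = 6]
  7 = 1·6 + 1   → row E = row C − 1·row D = (1, 2, −5)   [check: 2·33 − 5·13 = 1]
  6 = 6·1 + 0   → remainder 0, stop. gcd = 1 (last nonzero row E).
The gcd is 1, so 13 is invertible mod 33. The last nonzero row gives 2·33 − 5·13 = 1, so t = −5. So 13^(−1) ≡ −5 ≡ 28 (mod 33). Verify: 13 · 28 = 364 ≡ 1 (mod 33). ✓

Final answer: 13^(−1) ≡ 28 (mod 33)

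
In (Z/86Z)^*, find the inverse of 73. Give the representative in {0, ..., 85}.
73^(−1) ≡ 33 (mod 86)

Apply the extended Euclidean algorithm to (86, 73), tracking rows (r, s, t) with s·86 + t·73 = r. Each division r_prev = q·r_cur + r_new produces the new row as (previous row) − q·(current row):
  row A: (86, 1, 0)   [1·86 + 0·73 = 86]
  row B: (73, 0, 1)   [0·86 + 1·73 = 73]
  86 = 1·73 + 13   → row C = row A − 1·row B = (13, 1, −1)   [check: 1·86 − 1·73 = 13]
  73 = 5·13 + 8   → row D = row B − 5·row C = (8, −5, 6)   [check: −5·86 + 6·73 = 8]
  13 = 1·8 + 5   → row E = row C − 1·row D = (5, 6, −7)   [check: 6·86 − 7·73 = 5]
  8 = 1·5 + 3   → row F = row D − 1·row E = (3, −11, 13)   [check: −11·86 + 13·73 = 3]
  5 = 1·3 + 2   → row G = row E − 1·row F = (2, 17, −20)   [check: 17·86 − 20·73 = 2]
  3 = 1·2 + 1   → row H = row F − 1·row G = (1, −28, 33)   [check: −28·86 + 33·73 = 1]
  2 = 2·1 + 0   → remainder 0, stop. gcd = 1 (last nonzero row H).
The gcd is 1, so 73 is invertible mod 86. The last nonzero row gives −28·86 + 33·73 = 1, so t = 33. So 73^(−1) ≡ 33 (mod 86). Verify: 73 · 33 = 2409 ≡ 1 (mod 86). ✓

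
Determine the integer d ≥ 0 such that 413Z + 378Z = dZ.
In the PID Z, (a, b) is generated by gcd(a, b). Compute gcd(413, 378) with the extended Euclidean algorithm, tracking rows (r, s, t) with s·413 + t·378 = r:
  row A: (413, 1, 0)   [1·413 + 0·378 = 413]
  row B: (378, 0, 1)   [0·413 + 1·378 = 378]
  413 = 1·378 + 35   → row C = row A − 1·row B = (35, 1, −1)   [check: 1·413 − 1·378 = 35]
  378 = 10·35 + 28   → row D = row B − 10·row C = (28, −10, 11)   [check: −10·413 + 11·378 = 28]
  35 = 1·28 + 7   → row E = row C − 1·row D = (7, 11, −12)   [check: 11·413 − 12·378 = 7]
  28 = 4·7 + 0   → remainder 0, stop. gcd = 7 (last nonzero row E).
So gcd(413, 378) = 7, with Bézout identity 11·413 − 12·378 = 7. Containment (⊇): the Bézout identity exhibits 7 as an element of (413, 378), giving (7) ⊆ (413, 378). Containment (⊆): since 7 | 413 and 7 | 378 (413 = 7·59, 378 = 7·54), every Z-linear combination of 413 and 378 is divisible by 7, so (413, 378) ⊆ (7). Therefore (413, 378) = (7), d = 7.

Final answer: (413, 378) = (7); d = 7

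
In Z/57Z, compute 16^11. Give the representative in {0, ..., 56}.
Use repeated squaring. Binary(11) = 1011. Walk through the bits of the exponent 11 left-to-right: at each bit after the leading one, square the running value, then multiply by 16 if the bit is 1 (always reducing mod 57):
  bit 1 = 1 (leading): start with 16.
  bit 2 = 0: square 16^2 = 256 ≡ 28 (mod 57).
  bit 3 = 1: square 28^2 = 784 ≡ 43; bit is 1, so multiply 43·16 = 688 ≡ 4 (mod 57).
  bit 4 = 1: square 4^2 = 16; bit is 1, so multiply 16·16 = 256 ≡ 28 (mod 57).
Final value: 16^11 ≡ 28 (mod 57).

Final answer: 28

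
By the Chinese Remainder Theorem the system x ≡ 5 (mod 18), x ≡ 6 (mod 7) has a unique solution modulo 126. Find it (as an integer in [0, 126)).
The moduli 18, 7 are pairwise coprime, so by the CRT there is a unique solution mod 18·7 = 126.
Solve by successive substitution. Start with x ≡ 5 (mod 18).
  Combine with x ≡ 6 (mod 7): write x = 5 + 18·t and require 5 + 18·t ≡ 6 (mod 7), i.e. 18·t ≡ 6 − 5 ≡ 1 (mod 7). Since 18^(−1) ≡ 2 (mod 7) (18 ≡ 4 (mod 7)), t ≡ 2·1 ≡ 2 (mod 7). So x ≡ 5 + 18·2 = 41 (mod 126).
Unique solution in [0, 126): x = 41.

Final answer: x ≡ 41 (mod 126); the representative in [0, 126) is 41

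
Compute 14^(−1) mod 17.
Apply the extended Euclidean algorithm to (17, 14), tracking rows (r, s, t) with s·17 + t·14 = r. Each division r_prev = q·r_cur + r_new produces the new row as (previous row) − q·(current row):
  row A: (17, 1, 0)   [1·17 + 0·14 = 17]
  row B: (14, 0, 1)   [0·17 + 1·14 = 14]
  17 = 1·14 + 3   → row C = row A − 1·row B = (3, 1, −1)   [check: 1·17 − 1·14 = 3]
  14 = 4·3 + 2   → row D = row B − 4·row C = (2, −4, 5)   [check: −4·17 + 5·14 = 2]
  3 = 1·2 + 1   → row E = row C − 1·row D = (1, 5, −6)   [check: 5·17 − 6·14 = 1]
  2 = 2·1 + 0   → remainder 0, stop. gcd = 1 (last nonzero row E).
The gcd is 1, so 14 is invertible mod 17. The last nonzero row gives 5·17 − 6·14 = 1, so t = −6. So 14^(−1) ≡ −6 ≡ 11 (mod 17). Verify: 14 · 11 = 154 ≡ 1 (mod 17). ✓

Final answer: 14^(−1) ≡ 11 (mod 17)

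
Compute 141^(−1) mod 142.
Apply the extended Euclidean algorithm to (142, 141), tracking rows (r, s, t) with s·142 + t·141 = r. Each division r_prev = q·r_cur + r_new produces the new row as (previous row) − q·(current row):
  row A: (142, 1, 0)   [1·142 + 0·141 = 142]
  row B: (141, 0, 1)   [0·142 + 1·141 = 141]
  142 = 1·141 + 1   → row C = row A − 1·row B = (1, 1, −1)   [check: 1·142 − 1·141 = 1]
  141 = 141·1 + 0   → remainder 0, stop. gcd = 1 (last nonzero row C).
The gcd is 1, so 141 is invertible mod 142. The last nonzero row gives 1·142 − 1·141 = 1, so t = −1. So 141^(−1) ≡ −1 ≡ 141 (mod 142). Verify: 141 · 141 = 19881 ≡ 1 (mod 142). ✓

Final answer: 141^(−1) ≡ 141 (mod 142)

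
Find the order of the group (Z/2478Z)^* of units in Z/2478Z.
(Z/2478Z)^* consists of the classes a with gcd(a, 2478) = 1, so its order is φ(2478). φ is multiplicative, with φ(p^e) = p^e − p^(e−1). Factorise 2478 = 2 · 3 · 7 · 59. Then
  φ(2478) = (2 − 1) · (3 − 1) · (7 − 1) · (59 − 1) = 1 · 2 · 6 · 58 = 696.
Thus |(Z/2478Z)^*| = 696.

Final answer: |(Z/2478Z)^*| = 696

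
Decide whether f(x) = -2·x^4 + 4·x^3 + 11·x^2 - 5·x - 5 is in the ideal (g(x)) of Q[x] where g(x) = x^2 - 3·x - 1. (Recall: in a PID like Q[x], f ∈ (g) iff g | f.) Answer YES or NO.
In Q[x] the ideal (g) consists of all multiples of g, so f ∈ (g) iff g | f, i.e. iff the remainder of f on division by g is 0. Divide f by g (g is monic, so eliminate the leading term of the running remainder at each step):
  leading term -2·x^4: subtract (-2·x^2)·g(x) = -2·x^4 + 6·x^3 + 2·x^2, leaving -2·x^3 + 9·x^2 - 5·x - 5
  leading term -2·x^3: subtract (-2·x)·g(x) = -2·x^3 + 6·x^2 + 2·x, leaving 3·x^2 - 7·x - 5
  leading term 3·x^2: subtract (3)·g(x) = 3·x^2 - 9·x - 3, leaving 2·x - 2
The remainder r(x) = 2·x - 2 ≠ 0 (and deg r < deg g), so g ∤ f, i.e. f ∉ (g).

Final answer: NO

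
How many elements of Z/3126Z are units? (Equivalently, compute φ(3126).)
Z/3126Z has φ(3126) = 1040 units

An element a ∈ Z/3126Z is a unit iff gcd(a, 3126) = 1, so the number of units is φ(3126). φ is multiplicative, with φ(p^e) = p^e − p^(e−1). Factorise 3126 = 2 · 3 · 521. Then
  φ(3126) = (2 − 1) · (3 − 1) · (521 − 1) = 1 · 2 · 520 = 1040.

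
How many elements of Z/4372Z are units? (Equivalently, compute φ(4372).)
An element a ∈ Z/4372Z is a unit iff gcd(a, 4372) = 1, so the number of units is φ(4372). φ is multiplicative, with φ(p^e) = p^e − p^(e−1). Factorise 4372 = 2^2 · 1093. Then
  φ(4372) = (2^2 − 2^1) · (1093 − 1) = 2 · 1092 = 2184.

Final answer: Z/4372Z has φ(4372) = 2184 units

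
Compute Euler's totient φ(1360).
φ(1360) = 512

φ is multiplicative, with φ(p^e) = p^e − p^(e−1). Factorise 1360 = 2^4 · 5 · 17. Then
  φ(1360) = (2^4 − 2^3) · (5 − 1) · (17 − 1) = 8 · 4 · 16 = 512.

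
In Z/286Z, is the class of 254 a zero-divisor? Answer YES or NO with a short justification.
gcd(254, 286) = 2 > 1, so 254 is not a unit in Z/286Z. In Z/nZ every nonzero non-unit is a zero-divisor: explicitly, take b = 286/gcd = 143 ≠ 0 (mod 286); then 254·143 = 36322 = 127·286, i.e. 254·143 ≡ 0 (mod 286). So 254 is a zero-divisor.

Final answer: YES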